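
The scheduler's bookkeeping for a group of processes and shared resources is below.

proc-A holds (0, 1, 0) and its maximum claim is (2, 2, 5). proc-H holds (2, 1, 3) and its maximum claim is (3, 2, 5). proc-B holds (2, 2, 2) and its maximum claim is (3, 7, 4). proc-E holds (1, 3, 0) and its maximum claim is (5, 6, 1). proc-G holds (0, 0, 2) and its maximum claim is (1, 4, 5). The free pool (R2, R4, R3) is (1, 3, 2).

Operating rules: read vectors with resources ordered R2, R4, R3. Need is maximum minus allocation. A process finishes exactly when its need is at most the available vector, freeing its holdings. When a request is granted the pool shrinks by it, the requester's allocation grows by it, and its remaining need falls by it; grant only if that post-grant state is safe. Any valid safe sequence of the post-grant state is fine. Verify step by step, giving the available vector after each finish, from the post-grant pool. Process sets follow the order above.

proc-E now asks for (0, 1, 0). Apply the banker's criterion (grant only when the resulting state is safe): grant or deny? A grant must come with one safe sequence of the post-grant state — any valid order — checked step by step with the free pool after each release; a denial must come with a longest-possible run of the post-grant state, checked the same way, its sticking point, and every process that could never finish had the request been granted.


DENY: after the grant no complete ordering would exist.
Key observation: after proc-H, proc-A, proc-G the pool peaks at (3, 4, 7), and each blocked process is short somewhere: proc-B on R4; proc-E on R2.
Pretend the grant happened; the run proc-H, proc-A, proc-G goes as far as possible. Step-by-step check:
  pool = (1, 2, 2)
  proc-H needs (1, 1, 2) <= (1, 2, 2) -> finishes; pool += (2, 1, 3) = (3, 3, 5)
  proc-A needs (2, 1, 5) <= (3, 3, 5) -> finishes; pool += (0, 1, 0) = (3, 4, 5)
  proc-G needs (1, 4, 3) <= (3, 4, 5) -> finishes; pool += (0, 0, 2) = (3, 4, 7)
  proc-B cannot run: need (1, 5, 2) vs free (3, 4, 7) (insufficient R4)
  proc-E cannot run: need (4, 2, 1) vs free (3, 4, 7) (insufficient R2)
Processes that could never finish after the grant: proc-B and proc-E.


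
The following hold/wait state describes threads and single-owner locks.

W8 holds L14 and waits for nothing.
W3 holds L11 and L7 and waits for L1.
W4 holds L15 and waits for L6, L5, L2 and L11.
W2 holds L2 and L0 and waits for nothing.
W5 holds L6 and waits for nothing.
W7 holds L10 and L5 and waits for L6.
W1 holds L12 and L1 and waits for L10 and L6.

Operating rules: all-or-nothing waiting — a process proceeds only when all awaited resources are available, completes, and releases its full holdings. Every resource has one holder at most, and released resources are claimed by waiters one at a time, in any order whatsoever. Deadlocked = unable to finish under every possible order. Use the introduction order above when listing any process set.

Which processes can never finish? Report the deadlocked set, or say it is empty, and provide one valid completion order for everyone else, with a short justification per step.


The deadlocked set is empty.
Key observation: the wait graph is acyclic; completion cascades from the unblocked processes through everyone else.
A valid finishing order for the others: W5, W7, W8, W1, W2, W3, W4.
Step-by-step check:
  W5 waits on nothing -> runs at once and releases L6
  run W7 (all its waits — L6 — are resolved); releases L10 and L5
  W8 waits on nothing -> runs at once and releases L14
  run W1 (all its waits — L10 and L6 — are resolved); releases L12 and L1
  W2 waits on nothing -> runs at once and releases L2 and L0
  run W3 (all its waits — L1 — are resolved); releases L11 and L7
  run W4 (all its waits — L6, L5, L2 and L11 — are resolved); releases L15


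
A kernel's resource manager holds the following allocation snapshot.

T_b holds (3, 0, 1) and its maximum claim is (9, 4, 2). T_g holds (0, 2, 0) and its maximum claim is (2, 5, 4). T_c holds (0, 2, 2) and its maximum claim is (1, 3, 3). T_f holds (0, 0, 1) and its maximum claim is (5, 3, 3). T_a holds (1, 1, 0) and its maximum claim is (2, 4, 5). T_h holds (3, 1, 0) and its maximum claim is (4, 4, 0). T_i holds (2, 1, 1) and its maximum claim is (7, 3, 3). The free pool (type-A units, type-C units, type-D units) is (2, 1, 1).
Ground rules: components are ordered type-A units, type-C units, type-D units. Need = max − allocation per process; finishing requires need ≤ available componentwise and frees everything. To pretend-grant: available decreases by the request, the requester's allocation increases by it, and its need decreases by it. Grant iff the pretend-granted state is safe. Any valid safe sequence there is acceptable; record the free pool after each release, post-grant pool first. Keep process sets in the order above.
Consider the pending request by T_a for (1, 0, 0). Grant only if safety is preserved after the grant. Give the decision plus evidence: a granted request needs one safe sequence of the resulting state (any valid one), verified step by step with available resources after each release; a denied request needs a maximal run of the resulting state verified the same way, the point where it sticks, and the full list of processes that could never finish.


DENY: after the grant no complete ordering would exist.
Key observation: after T_c, T_h the pool peaks at (4, 4, 3), and each blocked process is short somewhere: T_b on type-A units; T_g on type-D units; T_f on type-A units; T_a on type-D units; T_i on type-A units.
After a pretend grant, a maximal execution: T_c, T_h — then nothing else fits. Walking it through:
  pool = (1, 1, 1)
  T_c needs (1, 1, 1) <= (1, 1, 1) -> finishes; pool += (0, 2, 2) = (1, 3, 3)
  T_h needs (1, 3, 0) <= (1, 3, 3) -> finishes; pool += (3, 1, 0) = (4, 4, 3)
  blocked: T_b wants (6, 4, 1), pool (4, 4, 3) — not enough type-A units
  blocked: T_g wants (2, 3, 4), pool (4, 4, 3) — not enough type-D units
  blocked: T_f wants (5, 3, 2), pool (4, 4, 3) — not enough type-A units
  blocked: T_a wants (0, 3, 5), pool (4, 4, 3) — not enough type-D units
  blocked: T_i wants (5, 2, 2), pool (4, 4, 3) — not enough type-A units
Processes that could never finish after the grant: T_b, T_g, T_f, T_a and T_i.


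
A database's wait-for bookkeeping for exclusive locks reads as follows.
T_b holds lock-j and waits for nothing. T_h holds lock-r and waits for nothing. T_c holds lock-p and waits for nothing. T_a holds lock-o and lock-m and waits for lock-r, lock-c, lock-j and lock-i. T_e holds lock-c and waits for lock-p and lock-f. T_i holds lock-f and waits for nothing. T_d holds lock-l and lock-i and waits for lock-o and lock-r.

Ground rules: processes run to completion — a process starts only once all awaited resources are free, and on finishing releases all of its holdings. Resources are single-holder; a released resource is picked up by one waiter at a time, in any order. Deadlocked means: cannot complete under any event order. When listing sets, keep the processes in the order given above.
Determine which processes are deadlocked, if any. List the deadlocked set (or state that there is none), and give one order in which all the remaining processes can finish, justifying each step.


Deadlocked: T_a and T_d.
Key observation: the loop T_a -> T_d -> T_a blocks itself forever; no other process is dragged down with it.
One completion order for the rest: T_b, T_h, T_c, T_i, T_e.
Check, step by step:
  T_b waits on nothing -> runs at once and releases lock-j
  T_h waits on nothing -> runs at once and releases lock-r
  T_c waits on nothing -> runs at once and releases lock-p
  T_i waits on nothing -> runs at once and releases lock-f
  T_e waits on lock-p and lock-f — all released -> runs and releases lock-c


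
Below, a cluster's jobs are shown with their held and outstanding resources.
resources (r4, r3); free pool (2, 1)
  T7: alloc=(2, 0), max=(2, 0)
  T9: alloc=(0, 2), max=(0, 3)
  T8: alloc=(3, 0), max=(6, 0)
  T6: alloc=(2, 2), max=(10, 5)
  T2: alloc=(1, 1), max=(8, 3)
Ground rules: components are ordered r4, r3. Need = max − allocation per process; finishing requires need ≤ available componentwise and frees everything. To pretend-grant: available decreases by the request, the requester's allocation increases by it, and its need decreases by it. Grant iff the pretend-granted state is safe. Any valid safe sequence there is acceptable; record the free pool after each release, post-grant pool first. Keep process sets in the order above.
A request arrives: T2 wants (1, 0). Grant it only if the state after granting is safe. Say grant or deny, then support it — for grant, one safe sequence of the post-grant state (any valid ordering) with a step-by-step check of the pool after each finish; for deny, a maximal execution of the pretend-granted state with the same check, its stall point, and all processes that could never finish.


GRANT — the state after the grant stays safe, e.g. via T7, T9, T8, T2, T6.
Key observation: with (1, 1) left after the transfer, T7 can run at once — the state stays safe.
Check on the post-grant state, step by step:
  pool = (1, 1)
  run T7 (needs (0, 0), free (1, 1)); after release of (2, 0) the pool is (3, 1)
  run T9 (needs (0, 1), free (3, 1)); after release of (0, 2) the pool is (3, 3)
  run T8 (needs (3, 0), free (3, 3)); after release of (3, 0) the pool is (6, 3)
  run T2 (needs (6, 2), free (6, 3)); after release of (2, 1) the pool is (8, 4)
  run T6 (needs (8, 3), free (8, 4)); after release of (2, 2) the pool is (10, 6)


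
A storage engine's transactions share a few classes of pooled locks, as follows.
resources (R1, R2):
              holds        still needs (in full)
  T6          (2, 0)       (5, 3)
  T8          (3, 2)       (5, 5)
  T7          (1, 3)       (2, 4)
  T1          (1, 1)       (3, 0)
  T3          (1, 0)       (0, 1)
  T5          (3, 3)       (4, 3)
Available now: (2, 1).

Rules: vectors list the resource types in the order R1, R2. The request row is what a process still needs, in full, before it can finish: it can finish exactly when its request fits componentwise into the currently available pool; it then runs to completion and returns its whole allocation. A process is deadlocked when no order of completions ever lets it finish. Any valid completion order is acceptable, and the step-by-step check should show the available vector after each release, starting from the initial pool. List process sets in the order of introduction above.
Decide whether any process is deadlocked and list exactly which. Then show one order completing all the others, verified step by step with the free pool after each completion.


Deadlocked: T6, T8, T7 and T5.
Key observation: the wall is R2: completing T3, T1 brings the pool only to (4, 2), and all the rest need more.
A valid finishing order for the others: T3, T1. Walking it through:
  pool = (2, 1)
  T3: need (0, 1) fits (2, 1); releases (1, 0), pool now (3, 1)
  T1: need (3, 0) fits (3, 1); releases (1, 1), pool now (4, 2)
The blocked processes can never fit:
  T6 cannot run: need (5, 3) vs free (4, 2) (insufficient R1 and R2)
  T8 cannot run: need (5, 5) vs free (4, 2) (insufficient R1 and R2)
  T7 cannot run: need (2, 4) vs free (4, 2) (insufficient R2)
  T5 cannot run: need (4, 3) vs free (4, 2) (insufficient R2)


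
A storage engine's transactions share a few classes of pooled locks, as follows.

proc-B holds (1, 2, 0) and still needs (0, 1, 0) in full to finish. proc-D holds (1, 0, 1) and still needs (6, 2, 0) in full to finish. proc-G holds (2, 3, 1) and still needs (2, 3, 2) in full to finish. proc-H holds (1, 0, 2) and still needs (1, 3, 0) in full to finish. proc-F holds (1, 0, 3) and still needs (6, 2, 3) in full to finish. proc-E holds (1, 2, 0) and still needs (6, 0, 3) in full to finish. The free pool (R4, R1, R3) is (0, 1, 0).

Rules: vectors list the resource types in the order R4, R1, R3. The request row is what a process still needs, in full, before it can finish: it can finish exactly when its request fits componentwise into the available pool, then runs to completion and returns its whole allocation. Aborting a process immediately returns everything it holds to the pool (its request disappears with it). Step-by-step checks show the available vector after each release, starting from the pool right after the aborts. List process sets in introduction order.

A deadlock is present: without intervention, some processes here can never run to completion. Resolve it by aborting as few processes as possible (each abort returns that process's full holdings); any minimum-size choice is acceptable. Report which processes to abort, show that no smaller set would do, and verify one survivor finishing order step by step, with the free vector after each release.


Abort proc-D and proc-F.
Key observation: before aborting proc-D and proc-F, proc-E was permanently blocked — no order could ever run it; afterwards it completes at step 4.
No one abort is enough; case by case: proc-B alone leaves proc-D blocked (short on R4); proc-D alone leaves proc-F blocked (short on R4); proc-G alone leaves proc-D blocked (short on R4); proc-H alone leaves proc-D blocked (short on R4); proc-F alone leaves proc-D blocked (short on R4); proc-E alone leaves proc-D blocked (short on R4).
Survivors finish in the order: proc-B, proc-G, proc-H, proc-E. Walking it through (pool after the aborts first):
  pool = (2, 1, 4)
  run proc-B (needs (0, 1, 0), free (2, 1, 4)); after release of (1, 2, 0) the pool is (3, 3, 4)
  run proc-G (needs (2, 3, 2), free (3, 3, 4)); after release of (2, 3, 1) the pool is (5, 6, 5)
  run proc-H (needs (1, 3, 0), free (5, 6, 5)); after release of (1, 0, 2) the pool is (6, 6, 7)
  run proc-E (needs (6, 0, 3), free (6, 6, 7)); after release of (1, 2, 0) the pool is (7, 8, 7)


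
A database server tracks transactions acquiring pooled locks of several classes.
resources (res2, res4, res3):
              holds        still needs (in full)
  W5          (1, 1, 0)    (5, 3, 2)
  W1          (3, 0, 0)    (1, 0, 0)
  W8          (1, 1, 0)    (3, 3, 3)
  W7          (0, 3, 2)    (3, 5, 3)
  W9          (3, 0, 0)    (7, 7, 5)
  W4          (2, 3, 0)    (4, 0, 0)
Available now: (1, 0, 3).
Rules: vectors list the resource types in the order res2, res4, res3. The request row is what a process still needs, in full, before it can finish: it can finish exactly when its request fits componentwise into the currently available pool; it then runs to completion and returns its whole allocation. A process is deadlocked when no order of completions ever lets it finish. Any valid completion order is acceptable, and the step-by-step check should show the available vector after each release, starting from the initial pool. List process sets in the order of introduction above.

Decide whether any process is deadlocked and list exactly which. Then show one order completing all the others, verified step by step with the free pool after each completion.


Nothing here is deadlocked.
Key observation: no deadlock: W1 fits now, and the freed resources carry the rest through.
One completion order for the rest: W1, W4, W8, W5, W7, W9. Verifying each step:
  pool = (1, 0, 3)
  run W1 (needs (1, 0, 0), free (1, 0, 3)); after release of (3, 0, 0) the pool is (4, 0, 3)
  run W4 (needs (4, 0, 0), free (4, 0, 3)); after release of (2, 3, 0) the pool is (6, 3, 3)
  run W8 (needs (3, 3, 3), free (6, 3, 3)); after release of (1, 1, 0) the pool is (7, 4, 3)
  run W5 (needs (5, 3, 2), free (7, 4, 3)); after release of (1, 1, 0) the pool is (8, 5, 3)
  run W7 (needs (3, 5, 3), free (8, 5, 3)); after release of (0, 3, 2) the pool is (8, 8, 5)
  run W9 (needs (7, 7, 5), free (8, 8, 5)); after release of (3, 0, 0) the pool is (11, 8, 5)


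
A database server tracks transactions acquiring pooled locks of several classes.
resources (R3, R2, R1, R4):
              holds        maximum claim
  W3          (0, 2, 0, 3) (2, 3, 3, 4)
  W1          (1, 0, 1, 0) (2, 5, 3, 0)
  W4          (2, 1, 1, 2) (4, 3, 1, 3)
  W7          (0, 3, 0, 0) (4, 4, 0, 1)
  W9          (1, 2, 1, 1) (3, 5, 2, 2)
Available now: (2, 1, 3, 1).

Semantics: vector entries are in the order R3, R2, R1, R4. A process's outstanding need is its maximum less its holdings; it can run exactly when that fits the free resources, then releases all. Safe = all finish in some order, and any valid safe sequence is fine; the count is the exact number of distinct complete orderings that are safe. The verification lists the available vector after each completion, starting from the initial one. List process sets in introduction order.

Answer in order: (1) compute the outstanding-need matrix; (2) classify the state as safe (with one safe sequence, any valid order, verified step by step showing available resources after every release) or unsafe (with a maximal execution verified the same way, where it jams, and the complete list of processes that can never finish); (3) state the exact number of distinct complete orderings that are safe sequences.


(1) Need matrix, components ordered R3, R2, R1, R4:
  W3: (2, 1, 3, 1)
  W1: (1, 5, 2, 0)
  W4: (2, 2, 0, 1)
  W7: (4, 1, 0, 1)
  W9: (2, 3, 1, 1)
(2) SAFE — a valid safe sequence is W3, W4, W9, W1, W7.
Key observation: reading the order forward, W3 is the first process whose need (2, 1, 3, 1) meets the free pool (2, 1, 3, 1) exactly on a resource it requests.
Verifying each step:
  pool = (2, 1, 3, 1)
  W3: need (2, 1, 3, 1) fits (2, 1, 3, 1); releases (0, 2, 0, 3), pool now (2, 3, 3, 4)
  W4: need (2, 2, 0, 1) fits (2, 3, 3, 4); releases (2, 1, 1, 2), pool now (4, 4, 4, 6)
  W9: need (2, 3, 1, 1) fits (4, 4, 4, 6); releases (1, 2, 1, 1), pool now (5, 6, 5, 7)
  W1: need (1, 5, 2, 0) fits (5, 6, 5, 7); releases (1, 0, 1, 0), pool now (6, 6, 6, 7)
  W7: need (4, 1, 0, 1) fits (6, 6, 6, 7); releases (0, 3, 0, 0), pool now (6, 9, 6, 7)
(3) Exactly 8 of the possible complete orderings are safe sequences.


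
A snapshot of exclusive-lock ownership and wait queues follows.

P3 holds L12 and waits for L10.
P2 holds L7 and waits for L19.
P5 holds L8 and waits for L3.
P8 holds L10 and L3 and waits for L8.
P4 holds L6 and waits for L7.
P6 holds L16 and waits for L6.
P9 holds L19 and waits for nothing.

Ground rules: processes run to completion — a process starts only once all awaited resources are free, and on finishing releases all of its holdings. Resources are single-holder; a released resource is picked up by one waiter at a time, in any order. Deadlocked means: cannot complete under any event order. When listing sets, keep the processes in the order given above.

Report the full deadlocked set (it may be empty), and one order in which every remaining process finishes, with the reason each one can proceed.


Deadlocked: P3, P5 and P8.
Key observation: the loop P8 -> P5 -> P8 blocks itself forever; P3 waits into the deadlock from upstream.
One completion order for the rest: P9, P2, P4, P6.
Check, step by step:
  P9: no waits; runs immediately, freeing L19
  run P2 (all its waits — L19 — are resolved); releases L7
  run P4 (all its waits — L7 — are resolved); releases L6
  run P6 (all its waits — L6 — are resolved); releases L16


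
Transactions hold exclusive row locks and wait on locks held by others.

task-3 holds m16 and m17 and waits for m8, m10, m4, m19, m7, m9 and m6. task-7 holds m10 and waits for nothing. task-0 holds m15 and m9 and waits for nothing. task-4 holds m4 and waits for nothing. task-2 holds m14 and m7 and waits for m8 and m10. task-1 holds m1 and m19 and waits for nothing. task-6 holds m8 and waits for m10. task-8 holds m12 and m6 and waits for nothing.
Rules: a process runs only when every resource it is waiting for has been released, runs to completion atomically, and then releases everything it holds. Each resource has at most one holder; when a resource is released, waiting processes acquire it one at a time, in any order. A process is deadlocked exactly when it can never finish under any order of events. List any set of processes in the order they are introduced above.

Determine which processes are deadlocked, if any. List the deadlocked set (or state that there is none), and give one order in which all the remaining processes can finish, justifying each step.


Nothing here is deadlocked.
Key observation: the wait graph is acyclic; completion cascades from the unblocked processes through everyone else.
The rest can finish in the order task-7, task-6, task-2, task-8, task-4, task-0, task-1, task-3.
Walking it through:
  run task-7 (it waits on nothing); releases m10
  task-6: everything it awaited (m10) is free; runs, freeing m8
  task-2: everything it awaited (m8 and m10) is free; runs, freeing m14 and m7
  run task-8 (it waits on nothing); releases m12 and m6
  run task-4 (it waits on nothing); releases m4
  run task-0 (it waits on nothing); releases m15 and m9
  run task-1 (it waits on nothing); releases m1 and m19
  task-3: everything it awaited (m8, m10, m4, m19, m7, m9 and m6) is free; runs, freeing m16 and m17


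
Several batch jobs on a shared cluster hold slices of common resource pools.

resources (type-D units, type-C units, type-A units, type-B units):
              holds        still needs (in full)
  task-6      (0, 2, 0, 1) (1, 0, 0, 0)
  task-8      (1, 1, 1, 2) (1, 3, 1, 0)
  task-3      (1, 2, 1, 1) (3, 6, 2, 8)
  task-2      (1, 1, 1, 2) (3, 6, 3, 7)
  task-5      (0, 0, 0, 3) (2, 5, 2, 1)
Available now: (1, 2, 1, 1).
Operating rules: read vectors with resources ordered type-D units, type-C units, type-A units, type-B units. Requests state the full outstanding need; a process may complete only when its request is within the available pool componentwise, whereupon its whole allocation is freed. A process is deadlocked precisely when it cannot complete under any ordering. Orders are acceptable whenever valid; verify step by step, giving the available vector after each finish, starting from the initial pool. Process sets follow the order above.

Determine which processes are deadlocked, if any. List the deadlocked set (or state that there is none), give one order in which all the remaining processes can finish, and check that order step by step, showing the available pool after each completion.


Deadlocked: task-3 and task-2.
Key observation: even finishing task-6, task-8, task-5 leaves just (2, 5, 2, 7) free — too little type-D units for any of the remaining processes.
One completion order for the rest: task-6, task-8, task-5. Check, step by step:
  pool = (1, 2, 1, 1)
  task-6 needs (1, 0, 0, 0) <= (1, 2, 1, 1) -> finishes; pool += (0, 2, 0, 1) = (1, 4, 1, 2)
  task-8 needs (1, 3, 1, 0) <= (1, 4, 1, 2) -> finishes; pool += (1, 1, 1, 2) = (2, 5, 2, 4)
  task-5 needs (2, 5, 2, 1) <= (2, 5, 2, 4) -> finishes; pool += (0, 0, 0, 3) = (2, 5, 2, 7)
The stuck group stays short no matter what:
  blocked: task-3 wants (3, 6, 2, 8), pool (2, 5, 2, 7) — not enough type-D units, type-C units and type-B units
  blocked: task-2 wants (3, 6, 3, 7), pool (2, 5, 2, 7) — not enough type-D units, type-C units and type-A units


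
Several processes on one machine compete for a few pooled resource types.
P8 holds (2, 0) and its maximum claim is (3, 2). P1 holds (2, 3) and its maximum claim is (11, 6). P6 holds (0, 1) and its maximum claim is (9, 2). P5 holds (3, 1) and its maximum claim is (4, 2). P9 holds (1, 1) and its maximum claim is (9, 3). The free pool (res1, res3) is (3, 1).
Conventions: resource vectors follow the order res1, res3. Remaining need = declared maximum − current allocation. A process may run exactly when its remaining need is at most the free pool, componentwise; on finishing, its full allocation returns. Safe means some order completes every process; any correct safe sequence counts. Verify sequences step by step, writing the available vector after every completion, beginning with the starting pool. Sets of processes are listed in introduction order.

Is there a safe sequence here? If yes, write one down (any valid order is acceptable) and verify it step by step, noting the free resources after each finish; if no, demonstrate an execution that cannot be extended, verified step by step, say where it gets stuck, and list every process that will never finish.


SAFE. One safe sequence: P5, P8, P9, P1, P6.
Key observation: P5 is the earliest step where a requested resource binds exactly: need (1, 1), pool (3, 1) at its turn.
Check, step by step:
  pool = (3, 1)
  P5 needs (1, 1) <= (3, 1) -> finishes; pool += (3, 1) = (6, 2)
  P8 needs (1, 2) <= (6, 2) -> finishes; pool += (2, 0) = (8, 2)
  P9 needs (8, 2) <= (8, 2) -> finishes; pool += (1, 1) = (9, 3)
  P1 needs (9, 3) <= (9, 3) -> finishes; pool += (2, 3) = (11, 6)
  P6 needs (9, 1) <= (11, 6) -> finishes; pool += (0, 1) = (11, 7)


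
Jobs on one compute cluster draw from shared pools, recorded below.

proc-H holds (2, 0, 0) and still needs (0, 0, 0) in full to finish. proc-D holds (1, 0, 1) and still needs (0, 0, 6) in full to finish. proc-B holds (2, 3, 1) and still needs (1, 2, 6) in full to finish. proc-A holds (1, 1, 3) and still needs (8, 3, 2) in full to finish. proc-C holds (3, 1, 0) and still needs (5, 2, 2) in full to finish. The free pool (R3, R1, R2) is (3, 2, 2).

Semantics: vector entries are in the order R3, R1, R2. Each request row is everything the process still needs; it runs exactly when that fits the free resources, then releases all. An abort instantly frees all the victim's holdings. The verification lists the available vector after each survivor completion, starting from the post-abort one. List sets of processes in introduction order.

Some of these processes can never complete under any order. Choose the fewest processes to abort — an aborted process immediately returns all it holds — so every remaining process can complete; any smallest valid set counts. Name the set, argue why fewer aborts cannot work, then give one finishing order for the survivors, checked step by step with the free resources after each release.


The answer: abort proc-D.
Key observation: proc-B could never have finished before the abort; with (1, 0, 1) returned by proc-D, it fits at step 4.
No smaller set exists: with zero aborts the deadlock remains.
One survivor order: proc-H, proc-C, proc-A, proc-B. Check, step by step (post-abort pool first):
  pool = (4, 2, 3)
  proc-H needs (0, 0, 0) <= (4, 2, 3) -> finishes; pool += (2, 0, 0) = (6, 2, 3)
  proc-C needs (5, 2, 2) <= (6, 2, 3) -> finishes; pool += (3, 1, 0) = (9, 3, 3)
  proc-A needs (8, 3, 2) <= (9, 3, 3) -> finishes; pool += (1, 1, 3) = (10, 4, 6)
  proc-B needs (1, 2, 6) <= (10, 4, 6) -> finishes; pool += (2, 3, 1) = (12, 7, 7)


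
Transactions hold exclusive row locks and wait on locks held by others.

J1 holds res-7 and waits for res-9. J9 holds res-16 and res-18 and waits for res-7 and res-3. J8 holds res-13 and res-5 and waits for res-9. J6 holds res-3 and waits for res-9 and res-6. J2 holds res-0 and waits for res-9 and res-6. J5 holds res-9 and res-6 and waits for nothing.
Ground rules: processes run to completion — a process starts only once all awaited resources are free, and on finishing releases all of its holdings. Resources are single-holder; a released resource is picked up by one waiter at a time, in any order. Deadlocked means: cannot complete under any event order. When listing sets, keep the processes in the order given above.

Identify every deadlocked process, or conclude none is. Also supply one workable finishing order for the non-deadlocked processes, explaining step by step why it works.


No process is deadlocked.
Key observation: the waits form no ring: some process can always run, and its releases unblock the others one by one.
A valid finishing order for the others: J5, J1, J6, J9, J2, J8.
Check, step by step:
  J5: no waits; runs immediately, freeing res-9 and res-6
  J1: everything it awaited (res-9) is free; runs, freeing res-7
  J6: everything it awaited (res-9 and res-6) is free; runs, freeing res-3
  J9: everything it awaited (res-7 and res-3) is free; runs, freeing res-16 and res-18
  J2: everything it awaited (res-9 and res-6) is free; runs, freeing res-0
  J8: everything it awaited (res-9) is free; runs, freeing res-13 and res-5


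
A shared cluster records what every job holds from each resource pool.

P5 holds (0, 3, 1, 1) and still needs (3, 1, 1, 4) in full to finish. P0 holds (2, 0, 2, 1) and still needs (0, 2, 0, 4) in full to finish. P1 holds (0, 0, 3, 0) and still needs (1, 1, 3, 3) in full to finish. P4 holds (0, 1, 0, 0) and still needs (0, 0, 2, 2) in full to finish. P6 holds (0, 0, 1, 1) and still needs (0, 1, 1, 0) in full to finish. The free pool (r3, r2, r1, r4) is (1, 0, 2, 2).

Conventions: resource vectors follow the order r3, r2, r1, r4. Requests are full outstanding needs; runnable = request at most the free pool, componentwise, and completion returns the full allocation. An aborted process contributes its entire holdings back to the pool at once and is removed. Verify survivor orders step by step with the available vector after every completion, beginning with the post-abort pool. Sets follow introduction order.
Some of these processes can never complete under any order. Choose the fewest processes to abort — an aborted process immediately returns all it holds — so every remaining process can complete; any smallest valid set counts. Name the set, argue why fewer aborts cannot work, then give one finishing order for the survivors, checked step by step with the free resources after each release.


The answer: abort P0.
Key observation: P5 was stuck for good until P0 gave back (2, 0, 2, 1); in the order shown it finishes at step 3.
Why nothing smaller works: aborting no one leaves the state deadlocked as given.
One survivor order: P4, P6, P5, P1. Walking it through (post-abort pool first):
  pool = (3, 0, 4, 3)
  P4: need (0, 0, 2, 2) fits (3, 0, 4, 3); releases (0, 1, 0, 0), pool now (3, 1, 4, 3)
  P6: need (0, 1, 1, 0) fits (3, 1, 4, 3); releases (0, 0, 1, 1), pool now (3, 1, 5, 4)
  P5: need (3, 1, 1, 4) fits (3, 1, 5, 4); releases (0, 3, 1, 1), pool now (3, 4, 6, 5)
  P1: need (1, 1, 3, 3) fits (3, 4, 6, 5); releases (0, 0, 3, 0), pool now (3, 4, 9, 5)


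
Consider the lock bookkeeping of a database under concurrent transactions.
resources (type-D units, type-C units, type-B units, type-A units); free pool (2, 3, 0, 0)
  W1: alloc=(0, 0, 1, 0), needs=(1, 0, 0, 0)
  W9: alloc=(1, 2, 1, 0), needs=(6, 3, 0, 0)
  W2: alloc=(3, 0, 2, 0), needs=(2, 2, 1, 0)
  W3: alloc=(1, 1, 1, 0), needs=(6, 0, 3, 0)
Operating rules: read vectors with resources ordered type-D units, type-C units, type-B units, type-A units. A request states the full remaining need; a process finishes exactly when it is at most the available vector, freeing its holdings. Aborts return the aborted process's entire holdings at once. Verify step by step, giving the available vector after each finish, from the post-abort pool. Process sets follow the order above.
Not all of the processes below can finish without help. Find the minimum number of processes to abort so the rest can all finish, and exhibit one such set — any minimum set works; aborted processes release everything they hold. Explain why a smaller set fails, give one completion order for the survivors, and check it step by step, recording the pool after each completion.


Minimum abort set: W3.
Key observation: W9 was stuck for good until W3 gave back (1, 1, 1, 0); in the order shown it finishes at step 3.
Minimality: the empty abort set fails — the state is deadlocked as it stands.
Survivors finish in the order: W2, W1, W9. Verifying each step (pool after the aborts first):
  pool = (3, 4, 1, 0)
  W2 needs (2, 2, 1, 0) <= (3, 4, 1, 0) -> finishes; pool += (3, 0, 2, 0) = (6, 4, 3, 0)
  W1 needs (1, 0, 0, 0) <= (6, 4, 3, 0) -> finishes; pool += (0, 0, 1, 0) = (6, 4, 4, 0)
  W9 needs (6, 3, 0, 0) <= (6, 4, 4, 0) -> finishes; pool += (1, 2, 1, 0) = (7, 6, 5, 0)


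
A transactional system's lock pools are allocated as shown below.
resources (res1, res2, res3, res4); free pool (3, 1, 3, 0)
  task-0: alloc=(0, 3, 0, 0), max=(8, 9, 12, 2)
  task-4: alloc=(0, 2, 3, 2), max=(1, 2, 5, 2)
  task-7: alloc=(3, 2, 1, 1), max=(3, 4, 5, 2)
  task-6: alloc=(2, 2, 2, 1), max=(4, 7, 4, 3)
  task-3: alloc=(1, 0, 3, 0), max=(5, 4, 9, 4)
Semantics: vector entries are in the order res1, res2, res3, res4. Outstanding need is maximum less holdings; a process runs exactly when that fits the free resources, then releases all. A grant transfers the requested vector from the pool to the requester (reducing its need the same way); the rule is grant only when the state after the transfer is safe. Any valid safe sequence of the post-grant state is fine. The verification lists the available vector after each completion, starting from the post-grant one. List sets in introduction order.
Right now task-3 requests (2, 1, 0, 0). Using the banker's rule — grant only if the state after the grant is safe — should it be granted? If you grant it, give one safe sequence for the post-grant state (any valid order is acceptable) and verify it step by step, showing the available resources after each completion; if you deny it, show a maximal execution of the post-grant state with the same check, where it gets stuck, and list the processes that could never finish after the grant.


DENY: after the grant no complete ordering would exist.
Key observation: after task-4, task-7 the pool peaks at (4, 4, 7, 3), and each blocked process is short somewhere: task-0 on res1, res2, res3; task-6 on res2; task-3 on res4.
Pretend the grant happened; the run task-4, task-7 goes as far as possible. Verifying each step:
  pool = (1, 0, 3, 0)
  task-4: need (1, 0, 2, 0) fits (1, 0, 3, 0); releases (0, 2, 3, 2), pool now (1, 2, 6, 2)
  task-7: need (0, 2, 4, 1) fits (1, 2, 6, 2); releases (3, 2, 1, 1), pool now (4, 4, 7, 3)
  blocked: task-0 wants (8, 6, 12, 2), pool (4, 4, 7, 3) — not enough res1, res2 and res3
  blocked: task-6 wants (2, 5, 2, 2), pool (4, 4, 7, 3) — not enough res2
  blocked: task-3 wants (2, 3, 6, 4), pool (4, 4, 7, 3) — not enough res4
Had the request been granted, task-0, task-6 and task-3 could never finish.


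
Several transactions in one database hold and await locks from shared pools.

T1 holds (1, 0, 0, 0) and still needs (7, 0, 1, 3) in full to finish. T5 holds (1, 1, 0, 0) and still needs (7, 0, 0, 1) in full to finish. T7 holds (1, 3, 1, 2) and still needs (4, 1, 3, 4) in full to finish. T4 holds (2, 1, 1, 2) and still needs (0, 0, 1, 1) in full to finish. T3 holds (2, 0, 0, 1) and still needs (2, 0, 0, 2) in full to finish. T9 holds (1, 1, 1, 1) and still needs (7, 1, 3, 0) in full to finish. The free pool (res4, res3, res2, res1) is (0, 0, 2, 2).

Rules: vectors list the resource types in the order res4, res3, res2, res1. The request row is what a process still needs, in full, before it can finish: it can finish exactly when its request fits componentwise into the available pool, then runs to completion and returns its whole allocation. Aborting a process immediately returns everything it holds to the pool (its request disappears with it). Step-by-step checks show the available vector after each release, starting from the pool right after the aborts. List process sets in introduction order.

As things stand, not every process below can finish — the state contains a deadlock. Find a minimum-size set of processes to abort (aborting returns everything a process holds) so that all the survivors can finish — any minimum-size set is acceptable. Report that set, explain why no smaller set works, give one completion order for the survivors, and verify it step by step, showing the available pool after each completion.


Minimum abort set: T5 and T9.
Key observation: T1 had no path to completion before; after the abort of T5 and T9 ((2, 2, 1, 1) returned), step 4 is where it fits.
No one abort is enough; case by case: T1 alone leaves T5 blocked (short on res4); T5 alone leaves T1 blocked (short on res4); T7 alone leaves T1 blocked (short on res4); T4 alone leaves T1 blocked (short on res4); T3 alone leaves T1 blocked (short on res4); T9 alone leaves T1 blocked (short on res4).
One survivor order: T3, T4, T7, T1. Check, step by step (post-abort pool first):
  pool = (2, 2, 3, 3)
  run T3 (needs (2, 0, 0, 2), free (2, 2, 3, 3)); after release of (2, 0, 0, 1) the pool is (4, 2, 3, 4)
  run T4 (needs (0, 0, 1, 1), free (4, 2, 3, 4)); after release of (2, 1, 1, 2) the pool is (6, 3, 4, 6)
  run T7 (needs (4, 1, 3, 4), free (6, 3, 4, 6)); after release of (1, 3, 1, 2) the pool is (7, 6, 5, 8)
  run T1 (needs (7, 0, 1, 3), free (7, 6, 5, 8)); after release of (1, 0, 0, 0) the pool is (8, 6, 5, 8)


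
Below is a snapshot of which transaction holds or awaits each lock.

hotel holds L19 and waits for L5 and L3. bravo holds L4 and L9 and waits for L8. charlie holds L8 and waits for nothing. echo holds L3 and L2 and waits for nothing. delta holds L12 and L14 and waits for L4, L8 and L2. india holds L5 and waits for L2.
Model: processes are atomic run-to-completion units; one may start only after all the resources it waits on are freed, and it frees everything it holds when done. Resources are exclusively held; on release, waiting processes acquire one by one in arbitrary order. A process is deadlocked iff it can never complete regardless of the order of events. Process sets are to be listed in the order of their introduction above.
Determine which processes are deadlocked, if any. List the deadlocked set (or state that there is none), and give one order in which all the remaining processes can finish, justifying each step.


Nothing here is deadlocked.
Key observation: although several processes wait, no cycle exists — each chain bottoms out at a free runner.
The rest can finish in the order echo, india, charlie, bravo, delta, hotel.
Step-by-step check:
  echo: no waits; runs immediately, freeing L3 and L2
  run india (all its waits — L2 — are resolved); releases L5
  charlie: no waits; runs immediately, freeing L8
  run bravo (all its waits — L8 — are resolved); releases L4 and L9
  run delta (all its waits — L4, L8 and L2 — are resolved); releases L12 and L14
  run hotel (all its waits — L5 and L3 — are resolved); releases L19


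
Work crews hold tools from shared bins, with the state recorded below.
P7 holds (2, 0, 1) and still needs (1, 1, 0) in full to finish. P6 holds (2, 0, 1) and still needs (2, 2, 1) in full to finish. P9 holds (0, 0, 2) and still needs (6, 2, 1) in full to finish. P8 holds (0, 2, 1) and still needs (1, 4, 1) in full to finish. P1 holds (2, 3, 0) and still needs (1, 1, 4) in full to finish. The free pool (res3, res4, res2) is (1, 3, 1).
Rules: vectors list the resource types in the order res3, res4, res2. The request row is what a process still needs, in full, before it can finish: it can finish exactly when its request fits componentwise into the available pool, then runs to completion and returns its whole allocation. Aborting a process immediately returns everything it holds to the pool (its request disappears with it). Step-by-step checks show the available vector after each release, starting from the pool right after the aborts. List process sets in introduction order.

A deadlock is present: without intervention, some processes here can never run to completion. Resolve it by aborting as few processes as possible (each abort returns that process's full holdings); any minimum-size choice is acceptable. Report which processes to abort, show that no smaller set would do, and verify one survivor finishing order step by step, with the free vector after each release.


Minimum abort set: P9.
Key observation: P1 had no path to completion before; after the abort of P9 ((0, 0, 2) returned), step 2 is where it fits.
Why nothing smaller works: aborting no one leaves the state deadlocked as given.
One survivor order: P7, P1, P6, P8. Step-by-step check (post-abort pool first):
  pool = (1, 3, 3)
  P7 needs (1, 1, 0) <= (1, 3, 3) -> finishes; pool += (2, 0, 1) = (3, 3, 4)
  P1 needs (1, 1, 4) <= (3, 3, 4) -> finishes; pool += (2, 3, 0) = (5, 6, 4)
  P6 needs (2, 2, 1) <= (5, 6, 4) -> finishes; pool += (2, 0, 1) = (7, 6, 5)
  P8 needs (1, 4, 1) <= (7, 6, 5) -> finishes; pool += (0, 2, 1) = (7, 8, 6)


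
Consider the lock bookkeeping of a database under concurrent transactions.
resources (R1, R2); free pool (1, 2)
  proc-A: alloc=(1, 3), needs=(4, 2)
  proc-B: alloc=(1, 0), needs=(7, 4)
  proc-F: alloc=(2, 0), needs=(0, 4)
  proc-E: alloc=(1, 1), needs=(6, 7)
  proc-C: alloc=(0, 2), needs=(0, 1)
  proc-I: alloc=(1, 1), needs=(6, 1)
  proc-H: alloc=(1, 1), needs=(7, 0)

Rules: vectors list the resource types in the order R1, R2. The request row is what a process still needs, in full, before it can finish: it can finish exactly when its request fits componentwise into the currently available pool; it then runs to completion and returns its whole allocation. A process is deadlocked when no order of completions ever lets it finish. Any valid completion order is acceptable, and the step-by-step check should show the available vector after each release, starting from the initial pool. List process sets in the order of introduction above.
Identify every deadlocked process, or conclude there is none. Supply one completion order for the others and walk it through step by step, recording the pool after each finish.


The deadlocked set is proc-A, proc-B, proc-E, proc-I and proc-H.
Key observation: the wall is R1: completing proc-C, proc-F brings the pool only to (3, 4), and all the rest need more.
The rest can finish in the order proc-C, proc-F. Step-by-step check:
  pool = (1, 2)
  run proc-C (needs (0, 1), free (1, 2)); after release of (0, 2) the pool is (1, 4)
  run proc-F (needs (0, 4), free (1, 4)); after release of (2, 0) the pool is (3, 4)
The stuck group stays short no matter what:
  blocked: proc-A wants (4, 2), pool (3, 4) — not enough R1
  blocked: proc-B wants (7, 4), pool (3, 4) — not enough R1
  blocked: proc-E wants (6, 7), pool (3, 4) — not enough R1 and R2
  blocked: proc-I wants (6, 1), pool (3, 4) — not enough R1
  blocked: proc-H wants (7, 0), pool (3, 4) — not enough R1
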